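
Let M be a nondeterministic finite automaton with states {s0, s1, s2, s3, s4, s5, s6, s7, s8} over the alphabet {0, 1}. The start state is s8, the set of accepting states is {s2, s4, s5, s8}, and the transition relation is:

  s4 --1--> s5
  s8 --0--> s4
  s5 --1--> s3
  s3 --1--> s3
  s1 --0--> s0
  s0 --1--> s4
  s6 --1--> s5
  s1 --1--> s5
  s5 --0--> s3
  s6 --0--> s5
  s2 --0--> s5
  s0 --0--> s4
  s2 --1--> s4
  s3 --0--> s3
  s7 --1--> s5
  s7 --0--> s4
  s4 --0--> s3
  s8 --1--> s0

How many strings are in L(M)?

The useful subgraph on states {s0, s4, s5, s8} is acyclic, so L(M) is finite; the longest accepting path visits 4 useful states, giving maximum string length 3.
Counting accepting paths from s8 by length: 1 of length 0, 1 of length 1, 3 of length 2, 2 of length 3. Total 7.

7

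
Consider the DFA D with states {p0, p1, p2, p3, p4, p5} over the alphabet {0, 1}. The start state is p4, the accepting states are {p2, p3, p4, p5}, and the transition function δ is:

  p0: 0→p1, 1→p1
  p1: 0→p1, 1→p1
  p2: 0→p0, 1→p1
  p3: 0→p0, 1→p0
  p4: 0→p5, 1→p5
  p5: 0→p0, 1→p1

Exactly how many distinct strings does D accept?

The useful subgraph on states {p4, p5} is acyclic, so L(D) is finite; the longest accepting path visits 2 useful states, giving maximum string length 1.
Counting accepting paths from p4 by length: 1 of length 0, 2 of length 1. Total 3.

3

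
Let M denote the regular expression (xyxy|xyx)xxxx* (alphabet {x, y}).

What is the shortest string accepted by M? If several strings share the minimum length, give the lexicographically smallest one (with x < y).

By inspection of the expression, no string of length less than 6 matches, and xyxxxx is the lexicographically first match of length 6.

xyxxxx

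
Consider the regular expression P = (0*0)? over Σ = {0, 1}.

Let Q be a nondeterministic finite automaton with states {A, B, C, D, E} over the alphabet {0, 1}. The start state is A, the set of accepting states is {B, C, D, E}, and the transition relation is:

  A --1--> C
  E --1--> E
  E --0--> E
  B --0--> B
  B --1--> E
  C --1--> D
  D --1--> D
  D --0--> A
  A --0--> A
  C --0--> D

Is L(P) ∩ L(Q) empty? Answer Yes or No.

Converting the expression P to a DFA (subset construction, then merging equivalent states) gives the minimal DFA with states {p0, p1}, start state p0, accepting states {p0} and transitions p0: 0→p0, 1→p1; p1: 0→p1, 1→p1.
Exploring the product automaton P × Q from the start pair (p0, A), following both machines on each input symbol, reaches 4 state pairs: (p0, A), (p1, C), (p1, D), (p1, A).
P accepts in {p0} and Q accepts in {B, C, D, E}; no reachable pair has both components accepting, so no string drives both machines to acceptance simultaneously and L(P) ∩ L(Q) = ∅.
So no string is accepted by both, and the intersection is empty.

Yes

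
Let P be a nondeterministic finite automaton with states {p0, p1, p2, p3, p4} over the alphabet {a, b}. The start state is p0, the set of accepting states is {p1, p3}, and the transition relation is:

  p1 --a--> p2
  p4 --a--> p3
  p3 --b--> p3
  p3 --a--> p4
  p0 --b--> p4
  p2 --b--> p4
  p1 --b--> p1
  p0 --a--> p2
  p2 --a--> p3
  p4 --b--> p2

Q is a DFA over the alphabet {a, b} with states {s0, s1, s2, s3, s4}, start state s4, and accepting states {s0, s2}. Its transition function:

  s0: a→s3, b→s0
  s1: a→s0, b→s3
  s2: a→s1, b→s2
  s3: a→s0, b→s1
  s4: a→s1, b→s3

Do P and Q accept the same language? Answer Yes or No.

Exploring the product automaton P × Q from the start pair (p0, s4), following both machines on each input symbol, reaches 4 state pairs: (p0, s4), (p2, s1), (p4, s3), (p3, s0).
P accepts in {p1, p3} and Q accepts in {s0, s2}. In every reachable pair the two components are either both accepting — (p3, s0) — or both non-accepting, so no string is accepted by exactly one of the machines: L(P) \ L(Q) and L(Q) \ L(P) are both empty.
Hence every string is accepted by P iff it is accepted by Q, and the two languages coincide.

Yes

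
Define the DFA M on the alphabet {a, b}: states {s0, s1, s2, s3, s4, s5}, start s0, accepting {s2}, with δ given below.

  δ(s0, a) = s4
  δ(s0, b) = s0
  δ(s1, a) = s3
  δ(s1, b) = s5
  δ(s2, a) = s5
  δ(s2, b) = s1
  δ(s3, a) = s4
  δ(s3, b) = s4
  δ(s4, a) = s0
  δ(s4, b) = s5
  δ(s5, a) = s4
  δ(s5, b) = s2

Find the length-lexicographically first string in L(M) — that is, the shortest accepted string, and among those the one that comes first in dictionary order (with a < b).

A breadth-first search from s0 reaches an accepting state first via the path s0 → s4 → s5 → s2 on input abb.
No string of length < 3 is accepted (BFS exhausts all shorter strings without reaching an accepting state), and abb is the lexicographically least accepting string of length 3.

abb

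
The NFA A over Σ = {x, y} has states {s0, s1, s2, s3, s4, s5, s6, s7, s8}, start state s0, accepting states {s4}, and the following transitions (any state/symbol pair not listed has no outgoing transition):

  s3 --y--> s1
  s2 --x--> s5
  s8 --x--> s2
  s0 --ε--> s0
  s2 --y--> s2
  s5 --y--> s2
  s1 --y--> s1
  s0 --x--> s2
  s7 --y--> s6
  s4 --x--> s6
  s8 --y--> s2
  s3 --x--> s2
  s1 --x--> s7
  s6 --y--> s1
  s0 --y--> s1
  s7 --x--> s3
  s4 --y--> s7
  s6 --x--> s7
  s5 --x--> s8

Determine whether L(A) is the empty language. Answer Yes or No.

The states reachable from the start state are {s0, s1, s2, s3, s5, s6, s7, s8}.
None of the accepting states {s4} is reachable, so no string is accepted and L(A) = ∅.

Yes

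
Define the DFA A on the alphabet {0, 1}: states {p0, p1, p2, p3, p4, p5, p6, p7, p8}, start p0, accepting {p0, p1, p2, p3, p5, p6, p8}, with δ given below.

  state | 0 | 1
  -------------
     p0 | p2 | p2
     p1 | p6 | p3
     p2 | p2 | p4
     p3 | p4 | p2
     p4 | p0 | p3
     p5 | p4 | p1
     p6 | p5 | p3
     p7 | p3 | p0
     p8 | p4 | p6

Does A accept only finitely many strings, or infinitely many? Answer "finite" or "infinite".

infinite

State p2 is reachable from the start and can reach an accepting state, and it lies on the cycle p2 → p2.
Traversing that cycle any number of times yields accepted strings of unbounded length, so the language is infinite.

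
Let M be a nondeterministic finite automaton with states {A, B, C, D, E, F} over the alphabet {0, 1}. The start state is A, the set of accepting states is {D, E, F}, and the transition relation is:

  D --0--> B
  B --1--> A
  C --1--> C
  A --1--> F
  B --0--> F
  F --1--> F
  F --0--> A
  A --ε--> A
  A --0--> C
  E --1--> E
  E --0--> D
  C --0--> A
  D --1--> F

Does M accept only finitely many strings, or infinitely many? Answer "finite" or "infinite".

State A is reachable from the start and can reach an accepting state, and it lies on the cycle A → C → A.
Traversing that cycle any number of times yields accepted strings of unbounded length, so the language is infinite.

infinite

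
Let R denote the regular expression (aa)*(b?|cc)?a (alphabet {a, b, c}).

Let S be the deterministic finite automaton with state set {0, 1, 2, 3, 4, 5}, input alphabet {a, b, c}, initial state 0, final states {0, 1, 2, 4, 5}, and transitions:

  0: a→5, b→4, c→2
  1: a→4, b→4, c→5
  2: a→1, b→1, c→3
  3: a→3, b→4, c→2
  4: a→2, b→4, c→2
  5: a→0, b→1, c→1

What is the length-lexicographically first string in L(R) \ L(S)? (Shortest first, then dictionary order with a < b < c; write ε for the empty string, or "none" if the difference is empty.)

cca

The string cca is accepted by R but not by S.
No shorter string lies in the difference, and cca is the lexicographically first length-3 string in L(R) \ L(S).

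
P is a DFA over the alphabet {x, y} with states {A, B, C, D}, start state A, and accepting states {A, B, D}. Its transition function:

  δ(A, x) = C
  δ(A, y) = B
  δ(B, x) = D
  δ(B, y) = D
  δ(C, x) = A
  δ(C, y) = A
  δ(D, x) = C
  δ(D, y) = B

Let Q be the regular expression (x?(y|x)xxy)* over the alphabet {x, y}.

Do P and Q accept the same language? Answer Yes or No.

The string y is accepted by P but rejected by Q.
So L(P) ≠ L(Q).

No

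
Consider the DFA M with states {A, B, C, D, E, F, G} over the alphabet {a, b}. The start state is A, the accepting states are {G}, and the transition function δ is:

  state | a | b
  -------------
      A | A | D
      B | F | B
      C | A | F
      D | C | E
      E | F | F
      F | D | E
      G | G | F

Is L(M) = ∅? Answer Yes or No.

The states reachable from the start state are {A, C, D, E, F}.
None of the accepting states {G} is reachable, so no string is accepted and L(M) = ∅.

Yes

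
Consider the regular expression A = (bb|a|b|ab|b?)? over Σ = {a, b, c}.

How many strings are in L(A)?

The expression has no Kleene star, so L(A) is finite. Expanding the alternatives gives {ε, a, b, ab, bb}.
That is 1 of length 0, 2 of length 1, 2 of length 2: 5 strings in all.

5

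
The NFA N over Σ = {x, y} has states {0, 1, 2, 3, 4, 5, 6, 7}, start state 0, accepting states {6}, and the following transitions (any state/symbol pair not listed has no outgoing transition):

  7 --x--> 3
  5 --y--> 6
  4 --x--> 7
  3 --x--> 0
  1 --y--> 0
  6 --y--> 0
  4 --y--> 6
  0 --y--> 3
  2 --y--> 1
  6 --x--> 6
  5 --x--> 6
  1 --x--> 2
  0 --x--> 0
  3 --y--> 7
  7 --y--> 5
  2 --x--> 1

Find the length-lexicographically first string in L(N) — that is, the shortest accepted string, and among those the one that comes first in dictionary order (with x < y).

A breadth-first search from 0 reaches an accepting state first via the path 0 → 3 → 7 → 5 → 6 on input yyyx.
No string of length < 4 is accepted (BFS exhausts all shorter strings without reaching an accepting state), and yyyx is the lexicographically least accepting string of length 4.

yyyx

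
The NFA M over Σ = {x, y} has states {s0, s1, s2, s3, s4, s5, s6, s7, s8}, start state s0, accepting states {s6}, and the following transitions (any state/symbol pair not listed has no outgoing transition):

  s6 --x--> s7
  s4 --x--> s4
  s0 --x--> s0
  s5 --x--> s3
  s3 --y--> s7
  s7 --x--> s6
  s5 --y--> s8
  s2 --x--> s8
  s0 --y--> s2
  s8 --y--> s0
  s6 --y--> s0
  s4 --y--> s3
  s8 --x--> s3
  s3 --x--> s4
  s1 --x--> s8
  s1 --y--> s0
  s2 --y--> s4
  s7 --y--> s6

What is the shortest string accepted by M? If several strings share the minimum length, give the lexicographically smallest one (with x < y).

A breadth-first search from s0 reaches an accepting state first via the path s0 → s2 → s8 → s3 → s7 → s6 on input yxxyx.
No string of length < 5 is accepted (BFS exhausts all shorter strings without reaching an accepting state), and yxxyx is the lexicographically least accepting string of length 5.

yxxyx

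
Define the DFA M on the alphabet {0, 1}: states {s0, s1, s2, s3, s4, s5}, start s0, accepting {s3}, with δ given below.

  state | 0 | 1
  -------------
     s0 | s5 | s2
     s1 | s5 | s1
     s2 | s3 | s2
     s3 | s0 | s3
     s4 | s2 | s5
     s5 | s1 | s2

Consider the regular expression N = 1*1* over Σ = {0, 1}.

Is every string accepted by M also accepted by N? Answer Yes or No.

The string 10 is in L(M) but not in L(N).
So L(M) ⊄ L(N).

No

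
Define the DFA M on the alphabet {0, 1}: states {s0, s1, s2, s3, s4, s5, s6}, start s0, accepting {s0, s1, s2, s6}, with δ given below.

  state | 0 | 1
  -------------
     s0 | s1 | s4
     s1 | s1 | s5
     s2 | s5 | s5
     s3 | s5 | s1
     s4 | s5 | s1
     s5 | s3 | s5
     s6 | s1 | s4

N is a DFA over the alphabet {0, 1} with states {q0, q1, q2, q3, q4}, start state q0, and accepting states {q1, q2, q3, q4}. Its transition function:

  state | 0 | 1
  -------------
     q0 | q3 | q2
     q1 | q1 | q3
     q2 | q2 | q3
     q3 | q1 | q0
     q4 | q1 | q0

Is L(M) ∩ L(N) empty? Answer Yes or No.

The string 0 is accepted by both M and N.
Hence L(M) ∩ L(N) ≠ ∅.

No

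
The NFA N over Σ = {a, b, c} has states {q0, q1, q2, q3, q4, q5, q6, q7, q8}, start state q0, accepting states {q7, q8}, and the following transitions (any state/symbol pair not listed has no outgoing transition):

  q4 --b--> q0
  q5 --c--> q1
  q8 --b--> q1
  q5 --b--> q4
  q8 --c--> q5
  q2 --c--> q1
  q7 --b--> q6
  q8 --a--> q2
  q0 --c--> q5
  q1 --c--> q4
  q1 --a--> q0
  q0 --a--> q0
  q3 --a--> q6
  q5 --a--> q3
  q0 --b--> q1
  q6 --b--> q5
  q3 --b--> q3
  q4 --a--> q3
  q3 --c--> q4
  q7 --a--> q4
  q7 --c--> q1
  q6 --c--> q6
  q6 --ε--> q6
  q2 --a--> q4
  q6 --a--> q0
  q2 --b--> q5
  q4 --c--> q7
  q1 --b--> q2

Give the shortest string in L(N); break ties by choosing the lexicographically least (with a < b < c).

bcc

A breadth-first search from q0 reaches an accepting state first via the path q0 → q1 → q4 → q7 on input bcc.
No string of length < 3 is accepted (BFS exhausts all shorter strings without reaching an accepting state), and bcc is the lexicographically least accepting string of length 3.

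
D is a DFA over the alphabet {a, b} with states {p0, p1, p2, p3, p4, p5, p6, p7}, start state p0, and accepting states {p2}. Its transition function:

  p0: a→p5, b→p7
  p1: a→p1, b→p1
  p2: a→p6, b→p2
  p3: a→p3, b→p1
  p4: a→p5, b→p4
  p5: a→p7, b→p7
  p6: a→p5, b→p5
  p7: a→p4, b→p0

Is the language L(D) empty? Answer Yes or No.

Yes

The states reachable from the start state are {p0, p4, p5, p7}.
None of the accepting states {p2} is reachable, so no string is accepted and L(D) = ∅.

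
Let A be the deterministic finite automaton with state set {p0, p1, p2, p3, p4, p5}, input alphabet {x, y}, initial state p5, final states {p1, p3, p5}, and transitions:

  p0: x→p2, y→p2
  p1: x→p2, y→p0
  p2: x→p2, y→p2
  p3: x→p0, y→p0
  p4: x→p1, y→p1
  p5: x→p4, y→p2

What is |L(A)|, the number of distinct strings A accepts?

3

The useful subgraph on states {p1, p4, p5} is acyclic, so L(A) is finite; the longest accepting path visits 3 useful states, giving maximum string length 2.
Counting accepting paths from p5 by length: 1 of length 0, 2 of length 2. Total 3.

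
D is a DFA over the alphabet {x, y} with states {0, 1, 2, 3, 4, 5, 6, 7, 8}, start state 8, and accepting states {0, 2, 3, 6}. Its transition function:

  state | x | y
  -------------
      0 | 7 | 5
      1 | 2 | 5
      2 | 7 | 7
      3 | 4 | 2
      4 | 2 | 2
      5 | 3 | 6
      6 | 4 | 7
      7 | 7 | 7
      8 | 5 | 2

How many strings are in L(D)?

8

The useful subgraph on states {2, 3, 4, 5, 6, 8} is acyclic, so L(D) is finite; the longest accepting path visits 5 useful states, giving maximum string length 4.
Counting accepting paths from 8 by length: 1 of length 1, 2 of length 2, 1 of length 3, 4 of length 4. Total 8.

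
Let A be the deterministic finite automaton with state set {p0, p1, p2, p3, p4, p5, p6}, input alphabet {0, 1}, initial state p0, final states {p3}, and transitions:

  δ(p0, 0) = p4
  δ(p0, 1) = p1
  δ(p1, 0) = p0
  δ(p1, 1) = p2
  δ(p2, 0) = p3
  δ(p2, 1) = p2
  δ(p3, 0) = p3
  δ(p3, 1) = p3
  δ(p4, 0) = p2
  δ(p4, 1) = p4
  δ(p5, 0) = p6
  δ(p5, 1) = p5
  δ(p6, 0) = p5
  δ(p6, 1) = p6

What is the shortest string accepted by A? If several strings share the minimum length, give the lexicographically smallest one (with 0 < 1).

A breadth-first search from p0 reaches an accepting state first via the path p0 → p4 → p2 → p3 on input 000.
No string of length < 3 is accepted (BFS exhausts all shorter strings without reaching an accepting state), and 000 is the lexicographically least accepting string of length 3.

000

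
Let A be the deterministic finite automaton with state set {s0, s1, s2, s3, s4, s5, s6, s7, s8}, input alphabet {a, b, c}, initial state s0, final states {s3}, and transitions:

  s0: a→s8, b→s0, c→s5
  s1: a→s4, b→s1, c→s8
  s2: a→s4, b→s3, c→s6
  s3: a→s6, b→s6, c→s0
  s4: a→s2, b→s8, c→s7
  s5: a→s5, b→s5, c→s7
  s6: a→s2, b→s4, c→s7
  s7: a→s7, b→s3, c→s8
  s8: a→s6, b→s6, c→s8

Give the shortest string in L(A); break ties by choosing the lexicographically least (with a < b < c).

ccb

A breadth-first search from s0 reaches an accepting state first via the path s0 → s5 → s7 → s3 on input ccb.
No string of length < 3 is accepted (BFS exhausts all shorter strings without reaching an accepting state), and ccb is the lexicographically least accepting string of length 3.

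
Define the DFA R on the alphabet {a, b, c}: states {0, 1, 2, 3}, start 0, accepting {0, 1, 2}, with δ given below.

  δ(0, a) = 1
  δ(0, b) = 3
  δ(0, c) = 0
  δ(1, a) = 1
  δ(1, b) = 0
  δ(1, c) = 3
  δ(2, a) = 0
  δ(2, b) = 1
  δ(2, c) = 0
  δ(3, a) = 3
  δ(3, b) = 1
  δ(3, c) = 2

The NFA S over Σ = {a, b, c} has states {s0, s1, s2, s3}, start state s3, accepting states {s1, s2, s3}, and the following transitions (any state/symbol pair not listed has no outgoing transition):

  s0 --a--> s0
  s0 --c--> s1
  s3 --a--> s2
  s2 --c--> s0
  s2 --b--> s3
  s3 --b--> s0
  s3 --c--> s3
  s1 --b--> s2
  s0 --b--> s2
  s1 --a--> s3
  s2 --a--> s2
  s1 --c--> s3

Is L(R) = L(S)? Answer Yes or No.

Exploring the product automaton R × S from the start pair (0, s3), following both machines on each input symbol, reaches 4 state pairs: (0, s3), (1, s2), (3, s0), (2, s1).
R accepts in {0, 1, 2} and S accepts in {s1, s2, s3}. In every reachable pair the two components are either both accepting — (0, s3), (1, s2), (2, s1) — or both non-accepting, so no string is accepted by exactly one of the machines: L(R) \ L(S) and L(S) \ L(R) are both empty.
Hence every string is accepted by R iff it is accepted by S, and the two languages coincide.

Yes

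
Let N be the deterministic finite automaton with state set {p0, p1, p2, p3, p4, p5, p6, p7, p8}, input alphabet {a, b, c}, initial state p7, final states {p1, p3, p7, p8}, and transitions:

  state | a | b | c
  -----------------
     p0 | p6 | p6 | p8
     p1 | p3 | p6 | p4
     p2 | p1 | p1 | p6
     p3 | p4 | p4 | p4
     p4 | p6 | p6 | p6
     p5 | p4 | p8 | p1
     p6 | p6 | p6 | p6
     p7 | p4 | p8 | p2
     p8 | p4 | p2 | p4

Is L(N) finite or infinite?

finite

The useful states (reachable from p7 and able to reach an accepting state) are {p1, p2, p3, p7, p8}.
Restricted to these states the transition graph has no cycle, so every accepting path has bounded length and L is finite.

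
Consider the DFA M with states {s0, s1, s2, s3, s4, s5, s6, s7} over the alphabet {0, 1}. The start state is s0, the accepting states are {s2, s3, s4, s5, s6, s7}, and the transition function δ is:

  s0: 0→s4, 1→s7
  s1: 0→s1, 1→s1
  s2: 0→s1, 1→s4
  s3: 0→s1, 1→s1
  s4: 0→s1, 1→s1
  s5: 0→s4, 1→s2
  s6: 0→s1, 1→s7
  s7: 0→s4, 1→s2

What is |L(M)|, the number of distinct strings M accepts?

5

The useful subgraph on states {s0, s2, s4, s7} is acyclic, so L(M) is finite; the longest accepting path visits 4 useful states, giving maximum string length 3.
Counting accepting paths from s0 by length: 2 of length 1, 2 of length 2, 1 of length 3. Total 5.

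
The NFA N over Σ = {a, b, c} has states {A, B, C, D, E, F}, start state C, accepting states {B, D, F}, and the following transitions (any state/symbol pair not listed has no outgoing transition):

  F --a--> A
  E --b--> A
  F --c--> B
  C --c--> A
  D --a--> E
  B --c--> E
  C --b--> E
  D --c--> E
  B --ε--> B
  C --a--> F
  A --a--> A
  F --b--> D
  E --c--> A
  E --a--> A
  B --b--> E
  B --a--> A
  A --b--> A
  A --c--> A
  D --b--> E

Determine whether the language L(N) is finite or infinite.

finite

The useful states (reachable from C and able to reach an accepting state) are {B, C, D, F}.
Restricted to these states the transition graph has no cycle, so every accepting path has bounded length and L is finite.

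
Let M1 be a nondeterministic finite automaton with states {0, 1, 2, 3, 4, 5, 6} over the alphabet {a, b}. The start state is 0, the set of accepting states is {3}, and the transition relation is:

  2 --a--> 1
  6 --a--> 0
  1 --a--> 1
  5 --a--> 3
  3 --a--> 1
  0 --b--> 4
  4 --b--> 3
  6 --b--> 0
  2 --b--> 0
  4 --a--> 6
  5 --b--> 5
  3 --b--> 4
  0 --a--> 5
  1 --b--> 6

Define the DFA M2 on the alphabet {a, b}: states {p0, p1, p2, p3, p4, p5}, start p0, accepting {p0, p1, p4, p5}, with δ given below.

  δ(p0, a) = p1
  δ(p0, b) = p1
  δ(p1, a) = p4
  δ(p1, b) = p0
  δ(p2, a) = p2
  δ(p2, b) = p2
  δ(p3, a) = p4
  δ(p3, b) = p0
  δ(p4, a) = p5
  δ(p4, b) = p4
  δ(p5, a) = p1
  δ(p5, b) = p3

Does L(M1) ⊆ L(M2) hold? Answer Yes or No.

Exploring the product automaton M1 × M2 from the start pair (0, p0), following both machines on each input symbol, reaches 26 state pairs: (0, p0), (5, p1), (4, p1), (3, p4), (5, p0), (6, p4), (3, p0), (1, p5), (4, p4), (3, p1), (0, p5), (0, p4), (1, p1), (6, p3), (6, p5), (1, p4), (4, p0), (4, p3), (5, p5), (6, p0), (0, p1), (0, p3), (6, p1), (5, p3), (5, p4), (3, p5).
M1 accepts in {3} and M2 accepts in {p0, p1, p4, p5}. The reachable pairs whose M1-component is accepting are (3, p4), (3, p0), (3, p1), (3, p5); in each of them the M2-component is accepting too, so the product for L(M1) \ L(M2) (M1-component accepting, M2-component rejecting) has no reachable accepting pair and the difference is empty.
Hence every string in L(M1) is also in L(M2).

Yes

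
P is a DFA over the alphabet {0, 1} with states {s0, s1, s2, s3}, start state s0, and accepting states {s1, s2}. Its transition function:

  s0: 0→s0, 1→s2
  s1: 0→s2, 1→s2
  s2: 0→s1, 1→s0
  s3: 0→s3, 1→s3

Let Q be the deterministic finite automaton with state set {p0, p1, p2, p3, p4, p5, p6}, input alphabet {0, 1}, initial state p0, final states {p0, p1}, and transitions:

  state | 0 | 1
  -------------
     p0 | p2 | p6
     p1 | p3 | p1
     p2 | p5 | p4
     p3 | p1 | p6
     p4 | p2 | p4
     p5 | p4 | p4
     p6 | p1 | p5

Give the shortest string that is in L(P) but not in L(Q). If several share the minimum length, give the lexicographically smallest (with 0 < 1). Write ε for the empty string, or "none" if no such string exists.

The string 1 is accepted by P but not by Q.
No shorter string lies in the difference, and 1 is the lexicographically first length-1 string in L(P) \ L(Q).

1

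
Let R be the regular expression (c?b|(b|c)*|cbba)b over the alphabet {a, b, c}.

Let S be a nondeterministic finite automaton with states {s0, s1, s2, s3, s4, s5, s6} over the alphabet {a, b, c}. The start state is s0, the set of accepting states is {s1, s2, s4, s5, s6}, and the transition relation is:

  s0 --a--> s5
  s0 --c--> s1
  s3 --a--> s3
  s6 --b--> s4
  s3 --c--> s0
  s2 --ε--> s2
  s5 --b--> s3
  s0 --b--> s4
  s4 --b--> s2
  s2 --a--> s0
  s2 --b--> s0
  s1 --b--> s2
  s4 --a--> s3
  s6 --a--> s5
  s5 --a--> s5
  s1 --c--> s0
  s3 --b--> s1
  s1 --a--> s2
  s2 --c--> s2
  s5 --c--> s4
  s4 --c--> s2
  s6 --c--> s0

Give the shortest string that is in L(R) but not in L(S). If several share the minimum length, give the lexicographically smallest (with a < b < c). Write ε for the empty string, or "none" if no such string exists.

bbb

The string bbb is accepted by R but not by S.
No shorter string lies in the difference, and bbb is the lexicographically first length-3 string in L(R) \ L(S).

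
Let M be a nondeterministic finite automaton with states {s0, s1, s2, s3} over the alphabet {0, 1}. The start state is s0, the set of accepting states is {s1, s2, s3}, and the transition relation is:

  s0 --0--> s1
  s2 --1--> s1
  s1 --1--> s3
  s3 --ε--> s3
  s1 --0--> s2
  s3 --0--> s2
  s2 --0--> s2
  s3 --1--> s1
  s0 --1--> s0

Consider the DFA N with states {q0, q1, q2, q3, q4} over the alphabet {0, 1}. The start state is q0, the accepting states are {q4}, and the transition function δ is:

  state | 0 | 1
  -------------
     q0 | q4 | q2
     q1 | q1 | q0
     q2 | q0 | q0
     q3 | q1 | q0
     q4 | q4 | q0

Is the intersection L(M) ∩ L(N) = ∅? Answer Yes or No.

No

The string 0 is accepted by both M and N.
Hence L(M) ∩ L(N) ≠ ∅.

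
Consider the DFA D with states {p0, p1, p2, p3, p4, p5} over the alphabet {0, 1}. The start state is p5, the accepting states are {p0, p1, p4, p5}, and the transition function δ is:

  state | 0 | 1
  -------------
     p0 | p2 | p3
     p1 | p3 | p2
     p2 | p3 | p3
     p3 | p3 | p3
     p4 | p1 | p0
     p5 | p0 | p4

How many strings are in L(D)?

5

The useful subgraph on states {p0, p1, p4, p5} is acyclic, so L(D) is finite; the longest accepting path visits 3 useful states, giving maximum string length 2.
Counting accepting paths from p5 by length: 1 of length 0, 2 of length 1, 2 of length 2. Total 5.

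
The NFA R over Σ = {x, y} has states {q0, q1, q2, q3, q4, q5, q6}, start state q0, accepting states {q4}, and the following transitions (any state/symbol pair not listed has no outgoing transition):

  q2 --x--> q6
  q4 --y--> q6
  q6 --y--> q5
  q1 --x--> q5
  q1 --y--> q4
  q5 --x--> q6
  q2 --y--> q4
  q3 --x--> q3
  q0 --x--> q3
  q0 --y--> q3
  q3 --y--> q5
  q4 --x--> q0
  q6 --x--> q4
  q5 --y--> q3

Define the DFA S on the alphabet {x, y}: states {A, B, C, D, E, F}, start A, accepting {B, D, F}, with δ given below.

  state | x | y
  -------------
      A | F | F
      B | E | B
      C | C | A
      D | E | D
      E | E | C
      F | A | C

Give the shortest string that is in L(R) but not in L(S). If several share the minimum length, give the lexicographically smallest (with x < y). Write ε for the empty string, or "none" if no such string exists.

xyxx

The string xyxx is accepted by R but not by S.
No shorter string lies in the difference, and xyxx is the lexicographically first length-4 string in L(R) \ L(S).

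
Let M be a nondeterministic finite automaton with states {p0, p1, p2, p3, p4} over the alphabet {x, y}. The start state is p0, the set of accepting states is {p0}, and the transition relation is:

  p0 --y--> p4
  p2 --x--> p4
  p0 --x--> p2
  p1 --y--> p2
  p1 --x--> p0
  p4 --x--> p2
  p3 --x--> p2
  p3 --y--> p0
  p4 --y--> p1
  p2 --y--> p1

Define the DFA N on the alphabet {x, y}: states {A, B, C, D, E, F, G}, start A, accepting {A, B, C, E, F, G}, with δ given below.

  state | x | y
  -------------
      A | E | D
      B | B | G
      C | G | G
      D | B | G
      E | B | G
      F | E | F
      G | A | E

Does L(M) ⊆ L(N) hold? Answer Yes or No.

Exploring the product automaton M × N from the start pair (p0, A), following both machines on each input symbol, reaches 6 state pairs: (p0, A), (p2, E), (p4, D), (p4, B), (p1, G), (p2, B).
M accepts in {p0} and N accepts in {A, B, C, E, F, G}. The reachable pairs whose M-component is accepting are (p0, A); in each of them the N-component is accepting too, so the product for L(M) \ L(N) (M-component accepting, N-component rejecting) has no reachable accepting pair and the difference is empty.
Hence every string in L(M) is also in L(N).

Yes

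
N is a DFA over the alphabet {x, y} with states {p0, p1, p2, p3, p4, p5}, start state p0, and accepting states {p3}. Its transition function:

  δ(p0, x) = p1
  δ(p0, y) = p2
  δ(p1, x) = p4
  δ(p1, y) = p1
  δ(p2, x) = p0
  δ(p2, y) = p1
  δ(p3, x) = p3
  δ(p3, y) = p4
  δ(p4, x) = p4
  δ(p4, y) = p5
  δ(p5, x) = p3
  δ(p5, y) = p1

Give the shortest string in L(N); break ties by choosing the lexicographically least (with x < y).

A breadth-first search from p0 reaches an accepting state first via the path p0 → p1 → p4 → p5 → p3 on input xxyx.
No string of length < 4 is accepted (BFS exhausts all shorter strings without reaching an accepting state), and xxyx is the lexicographically least accepting string of length 4.

xxyx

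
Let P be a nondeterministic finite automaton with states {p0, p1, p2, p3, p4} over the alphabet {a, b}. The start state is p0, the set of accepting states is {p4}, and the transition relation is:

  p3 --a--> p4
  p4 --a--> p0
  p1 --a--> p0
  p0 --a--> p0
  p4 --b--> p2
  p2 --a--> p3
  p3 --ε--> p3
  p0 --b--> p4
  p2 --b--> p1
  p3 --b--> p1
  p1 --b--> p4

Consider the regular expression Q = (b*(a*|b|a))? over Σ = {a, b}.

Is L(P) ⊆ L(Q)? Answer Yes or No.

The string ab is in L(P) but not in L(Q).
So L(P) ⊄ L(Q).

No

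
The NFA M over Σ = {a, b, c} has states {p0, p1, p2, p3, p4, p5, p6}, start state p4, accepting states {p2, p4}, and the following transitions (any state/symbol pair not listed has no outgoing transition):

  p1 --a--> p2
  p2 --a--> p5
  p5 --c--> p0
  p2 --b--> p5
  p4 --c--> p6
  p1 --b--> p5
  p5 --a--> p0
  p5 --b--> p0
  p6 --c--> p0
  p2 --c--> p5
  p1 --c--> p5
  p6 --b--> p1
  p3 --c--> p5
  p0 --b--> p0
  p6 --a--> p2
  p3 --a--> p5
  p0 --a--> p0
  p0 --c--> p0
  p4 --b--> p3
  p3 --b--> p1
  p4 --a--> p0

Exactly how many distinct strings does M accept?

4

The useful subgraph on states {p1, p2, p3, p4, p6} is acyclic, so L(M) is finite; the longest accepting path visits 4 useful states, giving maximum string length 3.
Counting accepting paths from p4 by length: 1 of length 0, 1 of length 2, 2 of length 3. Total 4.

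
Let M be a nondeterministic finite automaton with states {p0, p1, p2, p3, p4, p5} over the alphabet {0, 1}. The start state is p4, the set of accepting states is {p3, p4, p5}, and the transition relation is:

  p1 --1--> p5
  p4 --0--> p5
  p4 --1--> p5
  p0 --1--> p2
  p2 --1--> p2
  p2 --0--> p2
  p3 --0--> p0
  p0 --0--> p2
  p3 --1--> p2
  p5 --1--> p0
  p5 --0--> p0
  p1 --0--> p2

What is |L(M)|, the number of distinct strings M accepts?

The useful subgraph on states {p4, p5} is acyclic, so L(M) is finite; the longest accepting path visits 2 useful states, giving maximum string length 1.
Counting accepting paths from p4 by length: 1 of length 0, 2 of length 1. Total 3.

3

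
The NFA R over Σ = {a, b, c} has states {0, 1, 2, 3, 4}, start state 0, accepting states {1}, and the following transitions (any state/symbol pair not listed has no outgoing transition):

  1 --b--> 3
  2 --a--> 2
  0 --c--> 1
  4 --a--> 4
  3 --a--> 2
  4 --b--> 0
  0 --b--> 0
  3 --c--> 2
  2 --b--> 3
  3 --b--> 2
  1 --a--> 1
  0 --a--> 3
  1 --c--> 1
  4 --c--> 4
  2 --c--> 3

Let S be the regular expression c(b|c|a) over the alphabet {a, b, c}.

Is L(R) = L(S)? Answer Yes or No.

The string c is accepted by R but rejected by S.
So L(R) ≠ L(S).

No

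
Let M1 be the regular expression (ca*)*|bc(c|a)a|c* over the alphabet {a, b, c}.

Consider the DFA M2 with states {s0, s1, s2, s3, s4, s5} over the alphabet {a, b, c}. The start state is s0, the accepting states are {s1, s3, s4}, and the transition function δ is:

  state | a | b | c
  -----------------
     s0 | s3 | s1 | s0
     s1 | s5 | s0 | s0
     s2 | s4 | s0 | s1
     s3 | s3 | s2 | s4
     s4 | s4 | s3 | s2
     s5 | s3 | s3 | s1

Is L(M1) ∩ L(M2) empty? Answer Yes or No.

No

The string ca is accepted by both M1 and M2.
Hence L(M1) ∩ L(M2) ≠ ∅.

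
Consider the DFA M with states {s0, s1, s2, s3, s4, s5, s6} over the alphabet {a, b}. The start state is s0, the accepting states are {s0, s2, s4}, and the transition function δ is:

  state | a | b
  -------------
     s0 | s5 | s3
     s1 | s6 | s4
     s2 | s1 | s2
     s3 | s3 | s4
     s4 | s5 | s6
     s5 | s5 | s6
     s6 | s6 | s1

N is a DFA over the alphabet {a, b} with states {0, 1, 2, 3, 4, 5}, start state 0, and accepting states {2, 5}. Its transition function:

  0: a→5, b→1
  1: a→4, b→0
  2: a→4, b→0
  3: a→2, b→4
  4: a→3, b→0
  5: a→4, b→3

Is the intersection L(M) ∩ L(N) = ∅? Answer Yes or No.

Exploring the product automaton M × N from the start pair (s0, 0), following both machines on each input symbol, reaches 22 state pairs: (s0, 0), (s5, 5), (s3, 1), (s5, 4), (s6, 3), (s3, 4), (s4, 0), (s5, 3), (s6, 0), (s6, 2), (s1, 4), (s3, 3), (s6, 1), (s5, 2), (s6, 4), (s6, 5), (s1, 1), (s1, 0), (s3, 2), (s4, 4), (s1, 3), (s4, 1).
M accepts in {s0, s2, s4} and N accepts in {2, 5}; no reachable pair has both components accepting, so no string drives both machines to acceptance simultaneously and L(M) ∩ L(N) = ∅.
So no string is accepted by both, and the intersection is empty.

Yes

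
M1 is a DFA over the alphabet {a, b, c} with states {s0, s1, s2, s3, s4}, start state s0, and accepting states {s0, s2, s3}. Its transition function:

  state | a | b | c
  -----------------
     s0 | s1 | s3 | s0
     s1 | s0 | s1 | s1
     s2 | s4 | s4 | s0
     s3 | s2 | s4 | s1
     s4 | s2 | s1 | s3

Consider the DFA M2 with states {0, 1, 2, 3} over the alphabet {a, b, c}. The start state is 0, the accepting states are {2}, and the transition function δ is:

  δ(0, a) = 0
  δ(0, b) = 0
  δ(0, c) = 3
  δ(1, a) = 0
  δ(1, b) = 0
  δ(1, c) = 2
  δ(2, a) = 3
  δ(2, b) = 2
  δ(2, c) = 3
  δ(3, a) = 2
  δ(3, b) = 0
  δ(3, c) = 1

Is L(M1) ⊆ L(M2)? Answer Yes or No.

No

The empty string ε is in L(M1) but not in L(M2).
So L(M1) ⊄ L(M2).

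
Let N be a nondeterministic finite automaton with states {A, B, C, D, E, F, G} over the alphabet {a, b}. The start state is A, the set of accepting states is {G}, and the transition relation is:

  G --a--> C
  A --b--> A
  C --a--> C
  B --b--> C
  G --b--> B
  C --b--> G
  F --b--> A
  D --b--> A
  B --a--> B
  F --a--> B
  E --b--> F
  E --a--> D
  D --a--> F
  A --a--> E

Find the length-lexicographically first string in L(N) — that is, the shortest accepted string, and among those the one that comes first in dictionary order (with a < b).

ababb

A breadth-first search from A reaches an accepting state first via the path A → E → F → B → C → G on input ababb.
No string of length < 5 is accepted (BFS exhausts all shorter strings without reaching an accepting state), and ababb is the lexicographically least accepting string of length 5.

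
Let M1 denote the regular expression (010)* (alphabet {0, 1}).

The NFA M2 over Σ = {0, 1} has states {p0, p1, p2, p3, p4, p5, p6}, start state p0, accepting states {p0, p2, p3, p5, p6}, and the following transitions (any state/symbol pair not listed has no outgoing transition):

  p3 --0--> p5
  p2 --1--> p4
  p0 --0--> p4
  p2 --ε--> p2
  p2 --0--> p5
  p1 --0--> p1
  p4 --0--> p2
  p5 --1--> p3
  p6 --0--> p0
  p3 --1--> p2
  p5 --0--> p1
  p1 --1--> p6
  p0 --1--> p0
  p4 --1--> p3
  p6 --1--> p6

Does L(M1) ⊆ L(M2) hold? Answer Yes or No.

Converting the expression M1 to a DFA (subset construction, then merging equivalent states) gives the minimal DFA with states {r0, r1, r2, r3}, start state r0, accepting states {r0} and transitions r0: 0→r1, 1→r2; r1: 0→r2, 1→r3; r2: 0→r2, 1→r2; r3: 0→r0, 1→r2.
Exploring the product automaton M1 × M2 from the start pair (r0, p0), following both machines on each input symbol, reaches 13 state pairs: (r0, p0), (r1, p4), (r2, p0), (r2, p2), (r3, p3), (r2, p4), (r2, p5), (r0, p5), (r2, p3), (r2, p1), (r1, p1), (r2, p6), (r3, p6).
M1 accepts in {r0} and M2 accepts in {p0, p2, p3, p5, p6}. The reachable pairs whose M1-component is accepting are (r0, p0), (r0, p5); in each of them the M2-component is accepting too, so the product for L(M1) \ L(M2) (M1-component accepting, M2-component rejecting) has no reachable accepting pair and the difference is empty.
Hence every string in L(M1) is also in L(M2).

Yes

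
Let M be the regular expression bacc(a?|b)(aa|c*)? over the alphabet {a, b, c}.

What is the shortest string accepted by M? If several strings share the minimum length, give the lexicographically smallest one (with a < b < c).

By inspection of the expression, no string of length less than 4 matches, and bacc is the lexicographically first match of length 4.

bacc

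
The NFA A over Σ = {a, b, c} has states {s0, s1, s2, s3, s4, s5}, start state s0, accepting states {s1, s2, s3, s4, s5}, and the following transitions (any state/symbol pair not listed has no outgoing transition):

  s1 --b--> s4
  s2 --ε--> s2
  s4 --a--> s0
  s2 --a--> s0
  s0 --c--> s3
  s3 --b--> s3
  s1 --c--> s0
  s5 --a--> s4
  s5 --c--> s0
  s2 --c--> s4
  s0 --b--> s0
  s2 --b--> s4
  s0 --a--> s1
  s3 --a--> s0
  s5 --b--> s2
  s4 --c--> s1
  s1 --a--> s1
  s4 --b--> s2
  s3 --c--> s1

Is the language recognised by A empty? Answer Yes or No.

No

The string a is accepted: the run s0 → s1 ends in the accepting state s1.
Since at least one string is accepted, L(A) is not empty.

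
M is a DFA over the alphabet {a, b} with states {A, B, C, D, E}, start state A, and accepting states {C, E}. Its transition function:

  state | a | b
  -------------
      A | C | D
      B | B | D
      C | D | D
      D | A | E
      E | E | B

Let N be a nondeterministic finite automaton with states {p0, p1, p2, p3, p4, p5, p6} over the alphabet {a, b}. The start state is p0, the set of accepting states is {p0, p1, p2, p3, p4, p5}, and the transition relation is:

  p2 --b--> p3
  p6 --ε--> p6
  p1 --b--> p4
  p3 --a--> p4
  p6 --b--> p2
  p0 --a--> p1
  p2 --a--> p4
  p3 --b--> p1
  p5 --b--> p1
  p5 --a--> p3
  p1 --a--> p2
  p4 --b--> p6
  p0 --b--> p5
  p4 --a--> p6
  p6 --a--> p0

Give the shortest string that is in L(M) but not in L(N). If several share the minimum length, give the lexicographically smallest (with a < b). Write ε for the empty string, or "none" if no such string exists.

abb

The string abb is accepted by M but not by N.
No shorter string lies in the difference, and abb is the lexicographically first length-3 string in L(M) \ L(N).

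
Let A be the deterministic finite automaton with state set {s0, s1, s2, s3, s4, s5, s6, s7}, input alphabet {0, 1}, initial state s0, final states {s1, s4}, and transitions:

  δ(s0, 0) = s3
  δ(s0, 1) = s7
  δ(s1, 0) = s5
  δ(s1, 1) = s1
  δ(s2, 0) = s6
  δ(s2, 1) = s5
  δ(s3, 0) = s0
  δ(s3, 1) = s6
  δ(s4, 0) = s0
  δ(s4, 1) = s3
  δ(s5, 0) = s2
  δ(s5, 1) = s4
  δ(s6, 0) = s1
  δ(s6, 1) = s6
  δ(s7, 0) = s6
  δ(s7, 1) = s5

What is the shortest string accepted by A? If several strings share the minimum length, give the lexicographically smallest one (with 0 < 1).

010

A breadth-first search from s0 reaches an accepting state first via the path s0 → s3 → s6 → s1 on input 010.
No string of length < 3 is accepted (BFS exhausts all shorter strings without reaching an accepting state), and 010 is the lexicographically least accepting string of length 3.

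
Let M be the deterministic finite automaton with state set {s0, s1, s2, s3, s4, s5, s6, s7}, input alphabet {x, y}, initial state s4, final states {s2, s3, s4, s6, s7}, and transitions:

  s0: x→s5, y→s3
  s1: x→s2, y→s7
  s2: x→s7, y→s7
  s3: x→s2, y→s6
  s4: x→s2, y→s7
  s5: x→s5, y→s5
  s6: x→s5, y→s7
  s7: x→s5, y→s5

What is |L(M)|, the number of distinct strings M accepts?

5

The useful subgraph on states {s2, s4, s7} is acyclic, so L(M) is finite; the longest accepting path visits 3 useful states, giving maximum string length 2.
Counting accepting paths from s4 by length: 1 of length 0, 2 of length 1, 2 of length 2. Total 5.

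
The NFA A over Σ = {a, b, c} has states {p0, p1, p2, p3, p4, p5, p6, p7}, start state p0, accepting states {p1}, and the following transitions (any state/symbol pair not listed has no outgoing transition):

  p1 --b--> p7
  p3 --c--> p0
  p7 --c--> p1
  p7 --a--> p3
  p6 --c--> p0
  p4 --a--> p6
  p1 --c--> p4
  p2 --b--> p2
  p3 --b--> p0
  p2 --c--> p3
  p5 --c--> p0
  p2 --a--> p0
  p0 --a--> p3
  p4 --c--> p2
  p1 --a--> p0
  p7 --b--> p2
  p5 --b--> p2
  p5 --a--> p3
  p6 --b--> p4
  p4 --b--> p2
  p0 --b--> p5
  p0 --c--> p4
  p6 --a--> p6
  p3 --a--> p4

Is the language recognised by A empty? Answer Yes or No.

The states reachable from the start state are {p0, p2, p3, p4, p5, p6}.
None of the accepting states {p1} is reachable, so no string is accepted and L(A) = ∅.

Yes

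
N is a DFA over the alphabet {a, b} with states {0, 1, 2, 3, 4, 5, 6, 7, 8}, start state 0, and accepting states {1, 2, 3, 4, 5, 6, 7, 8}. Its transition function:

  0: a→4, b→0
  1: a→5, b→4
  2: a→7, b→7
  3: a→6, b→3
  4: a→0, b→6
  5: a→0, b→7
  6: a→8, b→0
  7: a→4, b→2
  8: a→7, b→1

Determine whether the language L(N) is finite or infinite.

infinite

State 0 is reachable from the start and can reach an accepting state, and it lies on the cycle 0 → 0.
Traversing that cycle any number of times yields accepted strings of unbounded length, so the language is infinite.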